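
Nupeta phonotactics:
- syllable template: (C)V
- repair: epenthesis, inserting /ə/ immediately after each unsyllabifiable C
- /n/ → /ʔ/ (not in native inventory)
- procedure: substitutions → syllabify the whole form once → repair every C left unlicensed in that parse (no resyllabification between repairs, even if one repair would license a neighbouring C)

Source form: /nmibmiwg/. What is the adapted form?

Substitution: /n/ → /ʔ/, giving /ʔmibmiwg/.
The consonants /ʔ/, /b/, /w/, /g/ cannot be parsed into a legal (C)V syllable (no codas are permitted; onsets are limited to one consonant).
Epenthesis after each stranded consonant: /ʔ/ → /ʔə/, /b/ → /bə/, /w/ → /wə/, /g/ → /gə/.

ʔəmibəmiwəgə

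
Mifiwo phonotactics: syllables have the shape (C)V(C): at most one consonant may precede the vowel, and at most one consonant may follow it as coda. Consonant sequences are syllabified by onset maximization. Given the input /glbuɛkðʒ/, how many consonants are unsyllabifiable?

Under (C)V(C), the unsyllabifiable consonants are /g/, /l/, /ð/, /ʒ/ (at most one coda consonant is licensed; onsets are limited to one consonant).

4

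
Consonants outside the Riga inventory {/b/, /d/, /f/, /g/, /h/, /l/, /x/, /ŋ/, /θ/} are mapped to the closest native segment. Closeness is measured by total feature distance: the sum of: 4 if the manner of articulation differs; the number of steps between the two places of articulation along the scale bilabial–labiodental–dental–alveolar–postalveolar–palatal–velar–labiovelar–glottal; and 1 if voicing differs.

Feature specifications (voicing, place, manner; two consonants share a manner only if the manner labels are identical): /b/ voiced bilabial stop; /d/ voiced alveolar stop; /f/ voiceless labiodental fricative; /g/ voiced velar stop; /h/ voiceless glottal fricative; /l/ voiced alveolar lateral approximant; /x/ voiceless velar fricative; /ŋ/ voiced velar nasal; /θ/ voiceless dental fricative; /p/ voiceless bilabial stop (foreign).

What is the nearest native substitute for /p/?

b

/b/ is closest: same manner (stop), place distance 0 (bilabial→bilabial), voicing differs (+1); total 1. Next closest is /d/ at distance 4.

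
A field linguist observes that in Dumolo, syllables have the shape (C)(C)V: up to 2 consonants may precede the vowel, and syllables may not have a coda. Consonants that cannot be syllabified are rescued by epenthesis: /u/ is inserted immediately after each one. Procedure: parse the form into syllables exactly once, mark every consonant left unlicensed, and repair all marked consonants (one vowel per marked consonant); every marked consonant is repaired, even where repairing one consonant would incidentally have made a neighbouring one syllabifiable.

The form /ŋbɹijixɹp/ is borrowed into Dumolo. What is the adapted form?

Syllabifying with onset maximization leaves /ŋ/, /x/, /ɹ/, /p/ stranded (no codas are permitted; onsets may contain at most 2 consonants).
Epenthesis after each stranded consonant: /ŋ/ → /ŋu/, /x/ → /xu/, /ɹ/ → /ɹu/, /p/ → /pu/.

ŋubɹijixuɹupu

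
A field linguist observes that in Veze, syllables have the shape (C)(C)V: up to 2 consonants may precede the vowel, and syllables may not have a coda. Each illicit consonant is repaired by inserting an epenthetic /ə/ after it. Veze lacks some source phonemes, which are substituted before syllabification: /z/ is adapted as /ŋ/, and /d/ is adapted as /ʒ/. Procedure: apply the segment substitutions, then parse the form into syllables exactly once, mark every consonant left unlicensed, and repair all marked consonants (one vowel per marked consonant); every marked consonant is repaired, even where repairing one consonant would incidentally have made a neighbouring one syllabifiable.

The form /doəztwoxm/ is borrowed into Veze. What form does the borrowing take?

Substitution: /d/ → /ʒ/, /z/ → /ŋ/, giving /ʒoəŋtwoxm/.
Syllabifying with onset maximization leaves /ŋ/, /x/, /m/ stranded (no codas are permitted; onsets may contain at most 2 consonants).
Each unlicensed consonant becomes the onset of a new syllable: /ŋ/ → /ŋə/, /x/ → /xə/, /m/ → /mə/.

ʒoəŋətwoxəmə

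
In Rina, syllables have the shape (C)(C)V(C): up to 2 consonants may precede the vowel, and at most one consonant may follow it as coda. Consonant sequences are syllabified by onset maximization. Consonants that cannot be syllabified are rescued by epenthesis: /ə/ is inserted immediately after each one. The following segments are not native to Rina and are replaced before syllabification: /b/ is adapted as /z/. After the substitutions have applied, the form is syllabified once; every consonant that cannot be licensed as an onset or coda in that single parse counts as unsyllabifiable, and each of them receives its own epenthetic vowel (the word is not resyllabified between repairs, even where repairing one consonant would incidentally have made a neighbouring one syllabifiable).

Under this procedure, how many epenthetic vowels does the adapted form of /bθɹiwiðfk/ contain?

3

After substitution the input is /zθɹiwiðfk/.
The unsyllabifiable consonants are /z/, /f/, /k/; each receives one epenthetic vowel.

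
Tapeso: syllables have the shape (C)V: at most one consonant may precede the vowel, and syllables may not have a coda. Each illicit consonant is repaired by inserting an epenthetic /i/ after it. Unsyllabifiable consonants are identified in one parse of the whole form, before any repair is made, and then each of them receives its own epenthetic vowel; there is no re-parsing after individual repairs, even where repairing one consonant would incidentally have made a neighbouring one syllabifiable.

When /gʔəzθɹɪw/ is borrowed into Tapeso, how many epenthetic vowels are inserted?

The unsyllabifiable consonants are /g/, /z/, /θ/, /w/; each receives one epenthetic vowel.

4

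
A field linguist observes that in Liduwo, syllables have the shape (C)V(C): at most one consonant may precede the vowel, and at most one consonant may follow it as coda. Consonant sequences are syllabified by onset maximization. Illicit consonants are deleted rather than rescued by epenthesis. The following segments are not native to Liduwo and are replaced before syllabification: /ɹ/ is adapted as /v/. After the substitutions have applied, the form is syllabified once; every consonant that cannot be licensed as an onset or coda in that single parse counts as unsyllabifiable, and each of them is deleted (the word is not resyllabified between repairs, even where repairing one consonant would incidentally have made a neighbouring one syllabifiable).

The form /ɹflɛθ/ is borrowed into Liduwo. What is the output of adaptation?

Substitution: /ɹ/ → /v/, giving /vflɛθ/.
Under (C)V(C), the unsyllabifiable consonants are /v/, /f/ (at most one coda consonant is licensed; onsets are limited to one consonant).
Deleting the stranded consonants removes /v/, /f/.

lɛθ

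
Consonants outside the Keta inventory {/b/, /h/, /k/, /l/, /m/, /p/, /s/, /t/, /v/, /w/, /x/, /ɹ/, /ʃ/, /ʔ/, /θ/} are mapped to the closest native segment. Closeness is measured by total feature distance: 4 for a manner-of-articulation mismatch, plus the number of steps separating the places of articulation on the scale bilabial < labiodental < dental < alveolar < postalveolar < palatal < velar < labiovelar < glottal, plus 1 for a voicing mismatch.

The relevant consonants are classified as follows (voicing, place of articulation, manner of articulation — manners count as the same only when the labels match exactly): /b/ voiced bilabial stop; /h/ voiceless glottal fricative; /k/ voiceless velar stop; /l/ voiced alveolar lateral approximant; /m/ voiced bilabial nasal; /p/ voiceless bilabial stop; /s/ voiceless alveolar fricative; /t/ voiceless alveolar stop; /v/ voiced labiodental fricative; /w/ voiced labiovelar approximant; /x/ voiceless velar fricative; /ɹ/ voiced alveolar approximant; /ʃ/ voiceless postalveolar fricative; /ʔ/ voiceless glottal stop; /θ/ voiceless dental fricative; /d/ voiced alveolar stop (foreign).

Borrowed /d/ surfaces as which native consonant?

t

/t/ is closest: same manner (stop), place distance 0 (alveolar→alveolar), voicing differs (+1); total 1. Next closest is /b/ at distance 3.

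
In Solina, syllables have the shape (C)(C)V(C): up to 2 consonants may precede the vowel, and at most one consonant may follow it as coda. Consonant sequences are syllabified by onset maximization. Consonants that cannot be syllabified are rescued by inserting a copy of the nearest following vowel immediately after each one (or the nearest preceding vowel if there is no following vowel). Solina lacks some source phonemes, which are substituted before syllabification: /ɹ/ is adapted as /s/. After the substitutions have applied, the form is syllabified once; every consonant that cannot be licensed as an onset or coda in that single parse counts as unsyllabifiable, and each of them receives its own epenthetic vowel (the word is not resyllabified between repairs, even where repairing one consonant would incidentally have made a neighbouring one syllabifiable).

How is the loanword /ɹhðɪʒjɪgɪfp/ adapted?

Substitution: /ɹ/ → /s/, giving /shðɪʒjɪgɪfp/.
The consonants /s/, /p/ cannot be parsed into a legal (C)(C)V(C) syllable (at most one coda consonant is licensed; onsets may contain at most 2 consonants).
Inserting the epenthetic vowel yields /s/ → /sɪ/, /p/ → /pɪ/.

sɪhðɪʒjɪgɪfpɪ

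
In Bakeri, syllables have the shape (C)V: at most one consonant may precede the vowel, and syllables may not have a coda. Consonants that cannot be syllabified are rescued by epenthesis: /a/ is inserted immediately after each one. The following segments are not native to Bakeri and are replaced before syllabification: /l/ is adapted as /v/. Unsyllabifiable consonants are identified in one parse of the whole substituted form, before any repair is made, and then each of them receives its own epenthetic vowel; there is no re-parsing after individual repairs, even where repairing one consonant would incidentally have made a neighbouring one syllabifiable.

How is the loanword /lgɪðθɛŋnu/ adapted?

Substitution: /l/ → /v/, giving /vgɪðθɛŋnu/.
Under (C)V, the unsyllabifiable consonants are /v/, /ð/, /ŋ/ (no codas are permitted; onsets are limited to one consonant).
Each unlicensed consonant becomes the onset of a new syllable: /v/ → /va/, /ð/ → /ða/, /ŋ/ → /ŋa/.

vagɪðaθɛŋanu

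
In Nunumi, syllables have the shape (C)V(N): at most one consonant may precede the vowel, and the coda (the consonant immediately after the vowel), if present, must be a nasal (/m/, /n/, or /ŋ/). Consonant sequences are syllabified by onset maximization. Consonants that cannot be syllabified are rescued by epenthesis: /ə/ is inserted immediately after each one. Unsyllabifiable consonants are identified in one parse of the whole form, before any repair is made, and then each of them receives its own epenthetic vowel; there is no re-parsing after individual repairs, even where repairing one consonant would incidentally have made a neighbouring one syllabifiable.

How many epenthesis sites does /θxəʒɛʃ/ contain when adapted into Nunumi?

The unsyllabifiable consonants are /θ/, /ʃ/; each receives one epenthetic vowel.

2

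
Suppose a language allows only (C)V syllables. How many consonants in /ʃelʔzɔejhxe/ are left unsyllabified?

4

The consonants /l/, /ʔ/, /j/, /h/ cannot be parsed into a legal (C)V syllable (no codas are permitted; onsets are limited to one consonant).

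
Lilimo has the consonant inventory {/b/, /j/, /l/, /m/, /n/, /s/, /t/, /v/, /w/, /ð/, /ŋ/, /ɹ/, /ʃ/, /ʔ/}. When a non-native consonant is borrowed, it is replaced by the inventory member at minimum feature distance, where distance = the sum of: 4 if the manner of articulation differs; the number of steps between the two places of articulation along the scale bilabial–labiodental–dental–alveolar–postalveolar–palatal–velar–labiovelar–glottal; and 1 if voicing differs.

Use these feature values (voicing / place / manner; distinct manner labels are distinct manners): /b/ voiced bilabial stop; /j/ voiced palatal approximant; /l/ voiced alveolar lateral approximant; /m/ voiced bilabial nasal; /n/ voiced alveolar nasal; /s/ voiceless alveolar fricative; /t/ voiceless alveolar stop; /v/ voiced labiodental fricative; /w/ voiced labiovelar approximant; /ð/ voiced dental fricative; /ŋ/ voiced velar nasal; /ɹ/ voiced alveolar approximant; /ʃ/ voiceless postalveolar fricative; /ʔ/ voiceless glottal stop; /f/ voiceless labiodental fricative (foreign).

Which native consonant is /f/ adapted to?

/v/ is closest: same manner (fricative), place distance 0 (labiodental→labiodental), voicing differs (+1); total 1. Next closest is /s/ at distance 2.

v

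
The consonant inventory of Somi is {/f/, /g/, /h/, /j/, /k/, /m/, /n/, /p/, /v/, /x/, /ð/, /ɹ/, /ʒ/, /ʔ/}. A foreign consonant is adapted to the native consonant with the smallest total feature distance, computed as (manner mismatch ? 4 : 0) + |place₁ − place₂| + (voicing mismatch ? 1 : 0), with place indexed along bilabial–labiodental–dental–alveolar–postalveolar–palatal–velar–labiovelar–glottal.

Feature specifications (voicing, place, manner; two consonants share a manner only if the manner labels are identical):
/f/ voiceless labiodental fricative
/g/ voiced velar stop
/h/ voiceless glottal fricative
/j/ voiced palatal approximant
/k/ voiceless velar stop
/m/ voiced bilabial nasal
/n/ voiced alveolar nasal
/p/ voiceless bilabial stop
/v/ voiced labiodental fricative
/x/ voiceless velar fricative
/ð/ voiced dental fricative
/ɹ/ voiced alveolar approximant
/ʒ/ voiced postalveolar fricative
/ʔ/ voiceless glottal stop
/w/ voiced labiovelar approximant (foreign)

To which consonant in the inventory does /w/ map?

j

/j/ is closest: same manner (approximant), place distance 2 (labiovelar→palatal), same voicing; total 2. Next closest is /ɹ/ at distance 4.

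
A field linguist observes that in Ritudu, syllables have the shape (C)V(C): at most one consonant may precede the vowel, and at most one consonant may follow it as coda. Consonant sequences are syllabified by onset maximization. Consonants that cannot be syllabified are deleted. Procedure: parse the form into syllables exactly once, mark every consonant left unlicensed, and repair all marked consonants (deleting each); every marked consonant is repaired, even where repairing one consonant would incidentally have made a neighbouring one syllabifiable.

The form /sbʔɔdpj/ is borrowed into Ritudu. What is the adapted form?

The consonants /s/, /b/, /p/, /j/ cannot be parsed into a legal (C)V(C) syllable (at most one coda consonant is licensed; onsets are limited to one consonant).
Deletion applies to /s/, /b/, /p/, /j/.

ʔɔd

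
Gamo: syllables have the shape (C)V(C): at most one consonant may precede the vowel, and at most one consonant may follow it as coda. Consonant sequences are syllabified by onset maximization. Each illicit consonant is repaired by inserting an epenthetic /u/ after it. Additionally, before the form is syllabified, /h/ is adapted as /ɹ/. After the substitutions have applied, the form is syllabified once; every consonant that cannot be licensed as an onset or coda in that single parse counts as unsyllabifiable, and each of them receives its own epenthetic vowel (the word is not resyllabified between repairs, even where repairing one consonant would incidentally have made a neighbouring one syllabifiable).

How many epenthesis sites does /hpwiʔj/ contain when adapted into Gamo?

3

After substitution the input is /ɹpwiʔj/.
The unsyllabifiable consonants are /ɹ/, /p/, /j/; each receives one epenthetic vowel.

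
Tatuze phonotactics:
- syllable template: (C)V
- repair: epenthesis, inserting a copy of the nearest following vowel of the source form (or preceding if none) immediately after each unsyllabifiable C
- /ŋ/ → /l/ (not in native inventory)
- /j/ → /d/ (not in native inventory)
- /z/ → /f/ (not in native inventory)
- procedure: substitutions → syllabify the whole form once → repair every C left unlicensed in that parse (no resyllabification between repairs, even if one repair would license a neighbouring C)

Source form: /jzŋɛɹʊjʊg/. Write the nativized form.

dɛfɛlɛɹʊdʊgʊ

Substitution: /j/ → /d/, /z/ → /f/, /ŋ/ → /l/, giving /dflɛɹʊdʊg/.
The consonants /d/, /f/, /g/ cannot be parsed into a legal (C)V syllable (no codas are permitted; onsets are limited to one consonant).
Epenthesis after each stranded consonant: /d/ → /dɛ/, /f/ → /fɛ/, /g/ → /gʊ/.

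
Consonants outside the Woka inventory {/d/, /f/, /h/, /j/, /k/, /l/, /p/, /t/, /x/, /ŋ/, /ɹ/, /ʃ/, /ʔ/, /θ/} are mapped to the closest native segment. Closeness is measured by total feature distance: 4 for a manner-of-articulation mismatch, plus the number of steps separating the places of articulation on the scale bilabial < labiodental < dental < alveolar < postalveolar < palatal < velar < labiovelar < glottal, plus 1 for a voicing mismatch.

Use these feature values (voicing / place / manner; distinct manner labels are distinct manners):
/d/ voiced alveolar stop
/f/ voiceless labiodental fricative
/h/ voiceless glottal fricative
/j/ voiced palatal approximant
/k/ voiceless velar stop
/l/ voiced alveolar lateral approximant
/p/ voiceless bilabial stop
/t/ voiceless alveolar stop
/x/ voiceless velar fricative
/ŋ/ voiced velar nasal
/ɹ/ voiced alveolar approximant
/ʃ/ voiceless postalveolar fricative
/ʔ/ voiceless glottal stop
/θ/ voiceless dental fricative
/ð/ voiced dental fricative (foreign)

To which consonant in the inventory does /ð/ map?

θ

/θ/ is closest: same manner (fricative), place distance 0 (dental→dental), voicing differs (+1); total 1. Next closest is /f/ at distance 2.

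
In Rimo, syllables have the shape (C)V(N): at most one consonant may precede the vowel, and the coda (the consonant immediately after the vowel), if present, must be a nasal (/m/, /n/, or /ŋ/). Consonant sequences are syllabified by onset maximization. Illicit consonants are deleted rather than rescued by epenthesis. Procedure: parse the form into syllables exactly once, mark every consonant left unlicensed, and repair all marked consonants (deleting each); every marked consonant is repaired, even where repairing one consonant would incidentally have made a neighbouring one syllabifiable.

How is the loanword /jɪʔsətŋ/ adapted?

jɪsə

The consonants /ʔ/, /t/, /ŋ/ cannot be parsed into a legal (C)V(N) syllable (only a nasal (/m/, /n/, or /ŋ/) is licensed in coda position; onsets are limited to one consonant).
Deletion applies to /ʔ/, /t/, /ŋ/.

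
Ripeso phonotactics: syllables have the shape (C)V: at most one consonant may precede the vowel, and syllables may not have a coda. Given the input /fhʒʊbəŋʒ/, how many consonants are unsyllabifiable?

4

Syllabifying with onset maximization leaves /f/, /h/, /ŋ/, /ʒ/ stranded (no codas are permitted; onsets are limited to one consonant).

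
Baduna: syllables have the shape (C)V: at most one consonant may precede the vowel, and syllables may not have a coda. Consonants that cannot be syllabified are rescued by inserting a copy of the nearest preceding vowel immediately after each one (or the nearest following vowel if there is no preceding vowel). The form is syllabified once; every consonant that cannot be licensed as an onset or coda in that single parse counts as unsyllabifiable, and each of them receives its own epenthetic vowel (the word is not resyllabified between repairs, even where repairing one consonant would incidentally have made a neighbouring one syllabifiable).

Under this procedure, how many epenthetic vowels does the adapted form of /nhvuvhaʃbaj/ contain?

The unsyllabifiable consonants are /n/, /h/, /v/, /ʃ/, /j/; each receives one epenthetic vowel.

5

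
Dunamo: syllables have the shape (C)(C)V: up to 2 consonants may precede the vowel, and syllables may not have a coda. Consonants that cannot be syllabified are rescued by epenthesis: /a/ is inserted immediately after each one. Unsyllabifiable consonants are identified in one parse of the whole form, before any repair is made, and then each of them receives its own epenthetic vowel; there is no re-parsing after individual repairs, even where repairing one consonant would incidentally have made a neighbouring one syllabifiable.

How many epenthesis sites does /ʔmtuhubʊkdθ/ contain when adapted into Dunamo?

The unsyllabifiable consonants are /ʔ/, /k/, /d/, /θ/; each receives one epenthetic vowel.

4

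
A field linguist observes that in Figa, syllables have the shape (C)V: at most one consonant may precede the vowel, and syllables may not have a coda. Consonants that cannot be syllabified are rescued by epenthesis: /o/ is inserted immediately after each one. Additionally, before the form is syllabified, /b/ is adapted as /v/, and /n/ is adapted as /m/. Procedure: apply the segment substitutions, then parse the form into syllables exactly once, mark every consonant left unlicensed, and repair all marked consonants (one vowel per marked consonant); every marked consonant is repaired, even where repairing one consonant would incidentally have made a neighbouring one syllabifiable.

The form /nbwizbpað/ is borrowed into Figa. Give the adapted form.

Substitution: /n/ → /m/, /b/ → /v/, giving /mvwizvpað/.
Syllabifying with onset maximization leaves /m/, /v/, /z/, /v/, /ð/ stranded (no codas are permitted; onsets are limited to one consonant).
Each unlicensed consonant becomes the onset of a new syllable: /m/ → /mo/, /v/ → /vo/, /z/ → /zo/, /v/ → /vo/, /ð/ → /ðo/.

movowizovopaðo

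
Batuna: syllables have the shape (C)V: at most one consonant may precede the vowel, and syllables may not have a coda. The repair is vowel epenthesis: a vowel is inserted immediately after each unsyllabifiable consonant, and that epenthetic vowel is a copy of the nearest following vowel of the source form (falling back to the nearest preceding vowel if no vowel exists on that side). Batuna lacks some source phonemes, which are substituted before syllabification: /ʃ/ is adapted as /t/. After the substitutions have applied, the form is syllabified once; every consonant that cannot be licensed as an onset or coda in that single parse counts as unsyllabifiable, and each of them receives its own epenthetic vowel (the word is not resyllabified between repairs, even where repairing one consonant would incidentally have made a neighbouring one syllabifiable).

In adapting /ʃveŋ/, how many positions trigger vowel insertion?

After substitution the input is /tveŋ/.
The unsyllabifiable consonants are /t/, /ŋ/; each receives one epenthetic vowel.

2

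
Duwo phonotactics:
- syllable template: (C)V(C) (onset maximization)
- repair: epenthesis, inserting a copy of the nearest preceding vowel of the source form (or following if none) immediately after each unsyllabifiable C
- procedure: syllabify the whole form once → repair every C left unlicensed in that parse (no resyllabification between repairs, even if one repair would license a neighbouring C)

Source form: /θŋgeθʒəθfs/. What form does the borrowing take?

Syllabifying with onset maximization leaves /θ/, /ŋ/, /f/, /s/ stranded (at most one coda consonant is licensed; onsets are limited to one consonant).
Inserting the epenthetic vowel yields /θ/ → /θe/, /ŋ/ → /ŋe/, /f/ → /fə/, /s/ → /sə/.

θeŋegeθʒəθfəsə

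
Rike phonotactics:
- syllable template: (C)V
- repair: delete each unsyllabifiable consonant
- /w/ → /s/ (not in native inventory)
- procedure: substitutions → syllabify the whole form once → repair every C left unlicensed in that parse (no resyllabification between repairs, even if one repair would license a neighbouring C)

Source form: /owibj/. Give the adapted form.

osi

Substitution: /w/ → /s/, giving /osibj/.
The consonants /b/, /j/ cannot be parsed into a legal (C)V syllable (no codas are permitted; onsets are limited to one consonant).
Each unlicensed consonant is deleted: /b/, /j/.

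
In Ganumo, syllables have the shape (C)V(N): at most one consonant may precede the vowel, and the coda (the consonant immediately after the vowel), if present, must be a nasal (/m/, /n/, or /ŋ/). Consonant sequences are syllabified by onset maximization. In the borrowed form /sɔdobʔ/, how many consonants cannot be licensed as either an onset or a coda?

Syllabifying with onset maximization leaves /b/, /ʔ/ stranded (only a nasal (/m/, /n/, or /ŋ/) is licensed in coda position; onsets are limited to one consonant).

2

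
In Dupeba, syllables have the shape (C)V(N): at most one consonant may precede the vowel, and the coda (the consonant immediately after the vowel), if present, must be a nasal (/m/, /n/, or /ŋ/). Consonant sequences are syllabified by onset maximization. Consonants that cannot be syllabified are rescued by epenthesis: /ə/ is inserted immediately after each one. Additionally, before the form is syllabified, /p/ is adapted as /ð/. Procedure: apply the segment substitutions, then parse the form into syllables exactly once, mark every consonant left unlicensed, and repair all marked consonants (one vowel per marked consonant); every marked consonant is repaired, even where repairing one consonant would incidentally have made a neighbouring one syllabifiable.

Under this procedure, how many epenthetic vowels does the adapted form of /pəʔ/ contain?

After substitution the input is /ðəʔ/.
The unsyllabifiable consonants are /ʔ/; each receives one epenthetic vowel.

1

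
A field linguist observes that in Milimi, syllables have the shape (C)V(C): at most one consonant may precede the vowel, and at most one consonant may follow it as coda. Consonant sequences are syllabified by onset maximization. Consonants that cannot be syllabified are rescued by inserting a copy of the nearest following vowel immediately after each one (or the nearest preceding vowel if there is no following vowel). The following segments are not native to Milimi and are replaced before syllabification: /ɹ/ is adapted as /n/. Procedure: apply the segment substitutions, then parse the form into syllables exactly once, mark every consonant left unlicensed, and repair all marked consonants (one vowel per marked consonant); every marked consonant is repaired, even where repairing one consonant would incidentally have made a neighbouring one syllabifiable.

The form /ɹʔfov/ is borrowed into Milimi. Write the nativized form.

noʔofov

Substitution: /ɹ/ → /n/, giving /nʔfov/.
Under (C)V(C), the unsyllabifiable consonants are /n/, /ʔ/ (at most one coda consonant is licensed; onsets are limited to one consonant).
Epenthesis after each stranded consonant: /n/ → /no/, /ʔ/ → /ʔo/.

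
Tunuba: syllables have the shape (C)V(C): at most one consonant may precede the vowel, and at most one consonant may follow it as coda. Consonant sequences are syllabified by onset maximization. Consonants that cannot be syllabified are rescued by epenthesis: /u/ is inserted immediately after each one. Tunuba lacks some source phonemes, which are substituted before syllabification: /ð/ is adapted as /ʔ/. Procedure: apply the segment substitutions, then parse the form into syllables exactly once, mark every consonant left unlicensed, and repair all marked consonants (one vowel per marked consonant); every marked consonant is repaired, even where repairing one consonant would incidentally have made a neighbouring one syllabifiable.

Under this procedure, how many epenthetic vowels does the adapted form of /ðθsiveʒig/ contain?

After substitution the input is /ʔθsiveʒig/.
The unsyllabifiable consonants are /ʔ/, /θ/; each receives one epenthetic vowel.

2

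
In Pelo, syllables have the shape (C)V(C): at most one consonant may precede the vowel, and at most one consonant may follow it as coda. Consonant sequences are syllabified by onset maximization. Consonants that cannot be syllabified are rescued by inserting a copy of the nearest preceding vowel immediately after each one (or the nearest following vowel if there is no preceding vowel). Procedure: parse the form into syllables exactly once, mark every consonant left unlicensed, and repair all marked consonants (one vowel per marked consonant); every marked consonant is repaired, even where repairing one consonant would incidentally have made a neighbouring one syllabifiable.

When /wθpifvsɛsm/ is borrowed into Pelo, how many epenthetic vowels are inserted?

4

The unsyllabifiable consonants are /w/, /θ/, /v/, /m/; each receives one epenthetic vowel.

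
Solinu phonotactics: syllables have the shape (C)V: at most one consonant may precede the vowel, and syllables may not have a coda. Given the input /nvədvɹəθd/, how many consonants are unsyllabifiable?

5

Syllabifying with onset maximization leaves /n/, /d/, /v/, /θ/, /d/ stranded (no codas are permitted; onsets are limited to one consonant).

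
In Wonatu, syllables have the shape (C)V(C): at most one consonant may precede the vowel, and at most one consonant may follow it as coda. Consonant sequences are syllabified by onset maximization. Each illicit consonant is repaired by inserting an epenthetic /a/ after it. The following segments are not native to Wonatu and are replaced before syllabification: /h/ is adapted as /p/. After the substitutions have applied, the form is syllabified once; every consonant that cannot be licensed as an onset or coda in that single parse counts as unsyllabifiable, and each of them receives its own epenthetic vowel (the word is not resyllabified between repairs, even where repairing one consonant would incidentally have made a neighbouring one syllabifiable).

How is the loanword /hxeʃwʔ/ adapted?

Substitution: /h/ → /p/, giving /pxeʃwʔ/.
The consonants /p/, /w/, /ʔ/ cannot be parsed into a legal (C)V(C) syllable (at most one coda consonant is licensed; onsets are limited to one consonant).
Epenthesis after each stranded consonant: /p/ → /pa/, /w/ → /wa/, /ʔ/ → /ʔa/.

paxeʃwaʔa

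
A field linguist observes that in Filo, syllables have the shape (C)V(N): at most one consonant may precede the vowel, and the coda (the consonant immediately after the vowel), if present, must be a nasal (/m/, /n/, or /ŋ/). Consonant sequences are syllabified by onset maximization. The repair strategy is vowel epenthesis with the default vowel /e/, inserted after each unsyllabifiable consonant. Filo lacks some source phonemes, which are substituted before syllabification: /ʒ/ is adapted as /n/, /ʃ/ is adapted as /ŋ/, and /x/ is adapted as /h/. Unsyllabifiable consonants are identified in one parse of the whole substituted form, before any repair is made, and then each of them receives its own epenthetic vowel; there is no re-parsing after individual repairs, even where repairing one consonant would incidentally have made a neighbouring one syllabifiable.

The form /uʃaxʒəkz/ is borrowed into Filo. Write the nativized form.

uŋahenəkeze

Substitution: /ʃ/ → /ŋ/, /x/ → /h/, /ʒ/ → /n/, giving /uŋahnəkz/.
Syllabifying with onset maximization leaves /h/, /k/, /z/ stranded (only a nasal (/m/, /n/, or /ŋ/) is licensed in coda position; onsets are limited to one consonant).
Inserting the epenthetic vowel yields /h/ → /he/, /k/ → /ke/, /z/ → /ze/.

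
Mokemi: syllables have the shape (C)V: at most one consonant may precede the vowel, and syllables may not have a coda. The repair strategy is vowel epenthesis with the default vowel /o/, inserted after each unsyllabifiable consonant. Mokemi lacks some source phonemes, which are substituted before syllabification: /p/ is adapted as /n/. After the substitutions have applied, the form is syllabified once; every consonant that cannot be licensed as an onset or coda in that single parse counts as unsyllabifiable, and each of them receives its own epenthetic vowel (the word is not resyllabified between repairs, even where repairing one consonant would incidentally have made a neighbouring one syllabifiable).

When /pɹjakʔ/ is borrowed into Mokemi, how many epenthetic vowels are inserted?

4

After substitution the input is /nɹjakʔ/.
The unsyllabifiable consonants are /n/, /ɹ/, /k/, /ʔ/; each receives one epenthetic vowel.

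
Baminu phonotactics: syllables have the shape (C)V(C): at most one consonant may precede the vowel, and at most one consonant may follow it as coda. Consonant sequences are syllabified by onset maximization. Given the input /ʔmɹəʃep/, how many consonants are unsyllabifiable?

The consonants /ʔ/, /m/ cannot be parsed into a legal (C)V(C) syllable (at most one coda consonant is licensed; onsets are limited to one consonant).

2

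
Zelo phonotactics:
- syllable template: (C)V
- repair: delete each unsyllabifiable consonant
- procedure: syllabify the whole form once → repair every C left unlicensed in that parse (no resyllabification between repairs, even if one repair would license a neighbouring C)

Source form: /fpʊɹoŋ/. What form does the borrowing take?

Under (C)V, the unsyllabifiable consonants are /f/, /ŋ/ (no codas are permitted; onsets are limited to one consonant).
Each unlicensed consonant is deleted: /f/, /ŋ/.

pʊɹo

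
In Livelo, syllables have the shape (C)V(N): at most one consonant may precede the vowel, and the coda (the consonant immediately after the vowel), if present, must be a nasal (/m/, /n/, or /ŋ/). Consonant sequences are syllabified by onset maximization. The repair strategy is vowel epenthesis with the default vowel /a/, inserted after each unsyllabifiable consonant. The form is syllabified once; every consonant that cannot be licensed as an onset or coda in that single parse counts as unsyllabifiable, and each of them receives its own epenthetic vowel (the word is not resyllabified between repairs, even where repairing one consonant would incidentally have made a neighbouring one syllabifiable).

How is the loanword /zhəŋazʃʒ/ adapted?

zahəŋazaʃaʒa

Syllabifying with onset maximization leaves /z/, /z/, /ʃ/, /ʒ/ stranded (only a nasal (/m/, /n/, or /ŋ/) is licensed in coda position; onsets are limited to one consonant).
Epenthesis after each stranded consonant: /z/ → /za/, /z/ → /za/, /ʃ/ → /ʃa/, /ʒ/ → /ʒa/.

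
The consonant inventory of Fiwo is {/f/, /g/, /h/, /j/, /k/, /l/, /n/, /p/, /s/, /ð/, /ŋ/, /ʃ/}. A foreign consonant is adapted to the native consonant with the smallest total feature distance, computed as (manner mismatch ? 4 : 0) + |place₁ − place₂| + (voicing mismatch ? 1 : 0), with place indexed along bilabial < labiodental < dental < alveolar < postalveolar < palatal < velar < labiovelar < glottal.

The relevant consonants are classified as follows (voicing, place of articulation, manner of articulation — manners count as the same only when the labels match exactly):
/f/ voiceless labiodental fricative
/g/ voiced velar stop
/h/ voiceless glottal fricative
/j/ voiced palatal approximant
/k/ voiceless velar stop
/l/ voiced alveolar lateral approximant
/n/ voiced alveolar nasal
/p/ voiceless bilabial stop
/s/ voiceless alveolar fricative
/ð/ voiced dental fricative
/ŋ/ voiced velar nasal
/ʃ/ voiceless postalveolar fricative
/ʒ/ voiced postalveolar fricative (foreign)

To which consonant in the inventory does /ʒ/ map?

/ʃ/ is closest: same manner (fricative), place distance 0 (postalveolar→postalveolar), voicing differs (+1); total 1. Next closest is /s/ at distance 2.

ʃ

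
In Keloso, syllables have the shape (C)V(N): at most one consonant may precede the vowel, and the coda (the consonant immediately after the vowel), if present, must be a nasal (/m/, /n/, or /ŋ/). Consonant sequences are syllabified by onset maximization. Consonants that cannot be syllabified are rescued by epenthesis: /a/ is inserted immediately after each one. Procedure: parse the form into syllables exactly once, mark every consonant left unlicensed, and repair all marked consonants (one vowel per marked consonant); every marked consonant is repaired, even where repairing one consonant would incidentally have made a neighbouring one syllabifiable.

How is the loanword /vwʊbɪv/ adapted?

The consonants /v/, /v/ cannot be parsed into a legal (C)V(N) syllable (only a nasal (/m/, /n/, or /ŋ/) is licensed in coda position; onsets are limited to one consonant).
Epenthesis after each stranded consonant: /v/ → /va/, /v/ → /va/.

vawʊbɪva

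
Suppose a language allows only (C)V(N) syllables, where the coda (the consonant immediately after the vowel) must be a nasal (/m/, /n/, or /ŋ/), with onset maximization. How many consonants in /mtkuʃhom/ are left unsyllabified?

The consonants /m/, /t/, /ʃ/ cannot be parsed into a legal (C)V(N) syllable (only a nasal (/m/, /n/, or /ŋ/) is licensed in coda position; onsets are limited to one consonant).

3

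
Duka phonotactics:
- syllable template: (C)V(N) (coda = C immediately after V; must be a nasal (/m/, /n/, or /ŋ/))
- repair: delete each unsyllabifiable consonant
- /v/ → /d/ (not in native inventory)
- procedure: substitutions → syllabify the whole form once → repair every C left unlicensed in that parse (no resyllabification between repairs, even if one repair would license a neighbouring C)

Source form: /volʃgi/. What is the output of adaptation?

Substitution: /v/ → /d/, giving /dolʃgi/.
Syllabifying with onset maximization leaves /l/, /ʃ/ stranded (only a nasal (/m/, /n/, or /ŋ/) is licensed in coda position; onsets are limited to one consonant).
Each unlicensed consonant is deleted: /l/, /ʃ/.

dogi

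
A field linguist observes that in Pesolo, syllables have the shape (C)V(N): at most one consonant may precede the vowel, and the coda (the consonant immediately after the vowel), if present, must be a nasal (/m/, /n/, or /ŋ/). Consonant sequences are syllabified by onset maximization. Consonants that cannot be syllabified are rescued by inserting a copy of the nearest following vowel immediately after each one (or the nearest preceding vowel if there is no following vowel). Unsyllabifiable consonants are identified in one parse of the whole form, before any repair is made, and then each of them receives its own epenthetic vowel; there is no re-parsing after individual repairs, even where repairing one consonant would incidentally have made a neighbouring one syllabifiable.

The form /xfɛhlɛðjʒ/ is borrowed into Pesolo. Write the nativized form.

Syllabifying with onset maximization leaves /x/, /h/, /ð/, /j/, /ʒ/ stranded (only a nasal (/m/, /n/, or /ŋ/) is licensed in coda position; onsets are limited to one consonant).
Inserting the epenthetic vowel yields /x/ → /xɛ/, /h/ → /hɛ/, /ð/ → /ðɛ/, /j/ → /jɛ/, /ʒ/ → /ʒɛ/.

xɛfɛhɛlɛðɛjɛʒɛ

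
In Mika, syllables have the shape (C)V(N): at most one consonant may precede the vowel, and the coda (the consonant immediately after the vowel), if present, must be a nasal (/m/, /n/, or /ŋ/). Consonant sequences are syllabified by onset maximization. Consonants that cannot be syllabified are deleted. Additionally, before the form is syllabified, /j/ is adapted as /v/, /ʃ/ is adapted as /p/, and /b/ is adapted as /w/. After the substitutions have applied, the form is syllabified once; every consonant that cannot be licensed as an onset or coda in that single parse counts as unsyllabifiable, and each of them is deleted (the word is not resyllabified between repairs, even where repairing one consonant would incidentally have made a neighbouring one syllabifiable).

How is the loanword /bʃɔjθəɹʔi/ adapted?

pɔθəʔi

Substitution: /b/ → /w/, /ʃ/ → /p/, /j/ → /v/, giving /wpɔvθəɹʔi/.
Syllabifying with onset maximization leaves /w/, /v/, /ɹ/ stranded (only a nasal (/m/, /n/, or /ŋ/) is licensed in coda position; onsets are limited to one consonant).
Deletion applies to /w/, /v/, /ɹ/.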